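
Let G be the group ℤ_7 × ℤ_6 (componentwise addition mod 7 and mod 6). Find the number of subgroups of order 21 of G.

1

|G| = 42 and 21 | 42, so subgroups of order 21 are possible by Lagrange.
The subgroups of order 21 are: {(0,0), (0,2), (0,4), (1,0), (1,2), (1,4), (2,0), (2,2), (2,4), (3,0), (3,2), (3,4), (4,0), (4,2), (4,4), (5,0), (5,2), (5,4), (6,0), (6,2), (6,4)}.
So G has 1 subgroup of order 21.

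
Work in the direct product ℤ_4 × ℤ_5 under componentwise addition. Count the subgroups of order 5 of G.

1

|G| = 20 and 5 | 20, so subgroups of order 5 are possible by Lagrange.
The subgroups of order 5 are: {(0,0), (0,1), (0,2), (0,3), (0,4)}.
So G has 1 subgroup of order 5.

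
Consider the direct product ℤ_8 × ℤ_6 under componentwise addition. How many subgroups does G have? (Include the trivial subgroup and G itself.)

|G| = 48, so by Lagrange every subgroup order divides 48. Divisors: 1, 2, 3, 4, 6, 8, 12, 16, 24, 48.
Subgroups by order — order 1: 1; order 2: 3; order 3: 1; order 4: 3; order 6: 3; order 8: 3; order 12: 3; order 16: 1; order 24: 3; order 48: 1.
Total: 1 + 3 + 1 + 3 + 3 + 3 + 3 + 1 + 3 + 1 = 22.

22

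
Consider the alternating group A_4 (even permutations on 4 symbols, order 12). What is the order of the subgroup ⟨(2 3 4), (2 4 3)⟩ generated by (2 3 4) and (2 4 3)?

3

|⟨(2 3 4)⟩| = 3 and |⟨(2 4 3)⟩| = 3, so |H| is a multiple of lcm(3, 3) = 3 and divides |G| = 12.
Closing under the operation: H = {e, (2 3 4), (2 4 3)}, so |H| = 3.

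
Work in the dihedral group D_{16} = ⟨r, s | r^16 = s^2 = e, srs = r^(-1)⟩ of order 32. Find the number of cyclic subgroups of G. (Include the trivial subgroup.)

Each element a generates a cyclic subgroup ⟨a⟩; distinct elements may generate the same one (a cyclic group of order d has φ(d) generators).
Cyclic subgroups by order — order 1: 1; order 2: 17; order 4: 1; order 8: 1; order 16: 1.
Total: 21.

21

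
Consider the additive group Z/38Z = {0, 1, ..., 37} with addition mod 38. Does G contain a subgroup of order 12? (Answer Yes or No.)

No

12 does not divide |G| = 38, so by Lagrange no subgroup of order 12 exists.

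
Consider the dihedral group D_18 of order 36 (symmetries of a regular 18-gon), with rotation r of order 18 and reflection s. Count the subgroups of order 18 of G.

3

|G| = 36 and 18 | 36, so subgroups of order 18 are possible by Lagrange.
The subgroups of order 18 are: {e, r, r^2, r^3, r^4, r^5, r^6, r^7, r^8, r^9, r^10, r^11, r^12, r^13, r^14, r^15, r^16, r^17}; {e, r^2, r^4, r^6, r^8, r^10, r^12, r^14, r^16, s, r^2s, r^4s, r^6s, r^8s, r^10s, r^12s, r^14s, r^16s}; {e, r^2, r^4, r^6, r^8, r^10, r^12, r^14, r^16, rs, r^3s, r^5s, r^7s, r^9s, r^11s, r^13s, r^15s, r^17s}.
So G has 3 subgroups of order 18.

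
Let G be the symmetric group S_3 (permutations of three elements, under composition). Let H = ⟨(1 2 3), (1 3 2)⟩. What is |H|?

|⟨(1 2 3)⟩| = 3 and |⟨(1 3 2)⟩| = 3, so |H| is a multiple of lcm(3, 3) = 3 and divides |G| = 6.
Closing under the operation: H = {e, (1 2 3), (1 3 2)}, so |H| = 3.

3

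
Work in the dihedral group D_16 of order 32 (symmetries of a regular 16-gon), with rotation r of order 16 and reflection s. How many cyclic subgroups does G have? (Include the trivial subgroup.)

21

Each element a generates a cyclic subgroup ⟨a⟩; distinct elements may generate the same one (a cyclic group of order d has φ(d) generators).
Cyclic subgroups by order — order 1: 1; order 2: 17; order 4: 1; order 8: 1; order 16: 1.
Total: 21.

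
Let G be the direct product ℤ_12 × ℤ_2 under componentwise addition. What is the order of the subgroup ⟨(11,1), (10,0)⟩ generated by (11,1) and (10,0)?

|⟨(11,1)⟩| = 12 and |⟨(10,0)⟩| = 6, so |H| is a multiple of lcm(12, 6) = 12 and divides |G| = 24.
Closing under the operation: H = {(0,0), (1,1), (2,0), (3,1), (4,0), (5,1), (6,0), (7,1), (8,0), (9,1), (10,0), (11,1)}, so |H| = 12.

12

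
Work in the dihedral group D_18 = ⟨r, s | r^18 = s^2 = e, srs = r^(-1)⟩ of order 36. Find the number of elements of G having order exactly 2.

19

Enumerating element orders in G gives 19 elements of order 2.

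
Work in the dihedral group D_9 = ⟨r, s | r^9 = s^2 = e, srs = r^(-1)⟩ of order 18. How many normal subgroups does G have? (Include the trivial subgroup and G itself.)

4

G has 16 subgroups. Checking conjugation-invariance by order — order 1: 1/1 normal; order 2: 0/9 normal; order 3: 1/1 normal; order 6: 0/3 normal; order 9: 1/1 normal; order 18: 1/1 normal.
Total normal subgroups: 4.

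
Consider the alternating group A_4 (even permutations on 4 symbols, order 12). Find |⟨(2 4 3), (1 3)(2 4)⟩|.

12

|⟨(2 4 3)⟩| = 3 and |⟨(1 3)(2 4)⟩| = 2, so |H| is a multiple of lcm(3, 2) = 6 and divides |G| = 12.
Closing {(2 4 3), (1 3)(2 4)} under the group operation gives all of G, so |H| = 12.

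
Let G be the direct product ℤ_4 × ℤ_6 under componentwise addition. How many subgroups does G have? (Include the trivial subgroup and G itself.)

16

|G| = 24, so by Lagrange every subgroup order divides 24. Divisors: 1, 2, 3, 4, 6, 8, 12, 24.
Subgroups by order — order 1: 1; order 2: 3; order 3: 1; order 4: 3; order 6: 3; order 8: 1; order 12: 3; order 24: 1.
Total: 1 + 3 + 1 + 3 + 3 + 1 + 3 + 1 = 16.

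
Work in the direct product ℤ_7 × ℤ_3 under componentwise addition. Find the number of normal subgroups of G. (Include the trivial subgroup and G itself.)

4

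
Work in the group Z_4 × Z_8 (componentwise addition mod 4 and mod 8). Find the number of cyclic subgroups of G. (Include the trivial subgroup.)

14

A cyclic subgroup of order d is generated by each of its φ(d) elements of order d, so the cyclic subgroups of order d number (#elements of order d)/φ(d).
Cyclic subgroups by order — order 1: 1; order 2: 3; order 4: 6; order 8: 4.
Total: 14.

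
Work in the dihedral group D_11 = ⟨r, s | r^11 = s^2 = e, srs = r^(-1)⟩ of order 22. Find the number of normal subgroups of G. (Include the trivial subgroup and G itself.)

G has 14 subgroups. Checking conjugation-invariance by order — order 1: 1/1 normal; order 2: 0/11 normal; order 11: 1/1 normal; order 22: 1/1 normal.
Total normal subgroups: 3.

3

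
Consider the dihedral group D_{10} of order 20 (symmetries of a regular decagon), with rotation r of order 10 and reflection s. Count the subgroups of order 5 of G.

1

|G| = 20 and 5 | 20, so subgroups of order 5 are possible by Lagrange.
The subgroups of order 5 are: {e, r^2, r^4, r^6, r^8}.
So G has 1 subgroup of order 5.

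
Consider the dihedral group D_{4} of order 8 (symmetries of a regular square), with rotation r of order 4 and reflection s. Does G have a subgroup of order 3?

3 does not divide |G| = 8, so by Lagrange no subgroup of order 3 exists.

No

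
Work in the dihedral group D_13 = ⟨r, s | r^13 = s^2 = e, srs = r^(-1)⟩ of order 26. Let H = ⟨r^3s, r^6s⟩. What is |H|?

26

|⟨r^3s⟩| = 2 and |⟨r^6s⟩| = 2, so |H| is a multiple of lcm(2, 2) = 2 and divides |G| = 26.
Closing {r^3s, r^6s} under the group operation gives all of G, so |H| = 26.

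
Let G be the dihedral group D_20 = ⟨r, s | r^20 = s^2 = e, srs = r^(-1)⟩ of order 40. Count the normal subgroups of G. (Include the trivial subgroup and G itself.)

9

G has 48 subgroups. Checking conjugation-invariance by order — order 1: 1/1 normal; order 2: 1/21 normal; order 4: 1/11 normal; order 5: 1/1 normal; order 8: 0/5 normal; order 10: 1/5 normal; order 20: 3/3 normal; order 40: 1/1 normal.
Total normal subgroups: 9.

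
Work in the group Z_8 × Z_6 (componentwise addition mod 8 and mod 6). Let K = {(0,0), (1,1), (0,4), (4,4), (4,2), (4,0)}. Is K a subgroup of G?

(0,4) ∈ K but its inverse (0,2) ∉ K, so K is not a subgroup.

No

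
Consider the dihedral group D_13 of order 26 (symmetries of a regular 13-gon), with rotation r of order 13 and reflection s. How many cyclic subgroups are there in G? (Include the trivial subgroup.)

A cyclic subgroup of order d is generated by each of its φ(d) elements of order d, so the cyclic subgroups of order d number (#elements of order d)/φ(d).
Cyclic subgroups by order — order 1: 1; order 2: 13; order 13: 1.
Total: 15.

15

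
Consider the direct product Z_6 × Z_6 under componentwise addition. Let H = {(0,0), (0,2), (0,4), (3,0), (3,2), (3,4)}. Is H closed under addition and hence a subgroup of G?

|H| = 6 divides |G| = 36, consistent with Lagrange.
H contains the identity, every element's inverse is in H, and H is closed under +: it is a subgroup.
In fact H = ⟨(3,4)⟩.

Yes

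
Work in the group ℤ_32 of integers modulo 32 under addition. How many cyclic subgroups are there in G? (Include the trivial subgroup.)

Group the elements of G by the cyclic subgroup they generate; each cyclic subgroup of order d accounts for φ(d) elements.
Cyclic subgroups by order — order 1: 1; order 2: 1; order 4: 1; order 8: 1; order 16: 1; order 32: 1.
Total: 6.

6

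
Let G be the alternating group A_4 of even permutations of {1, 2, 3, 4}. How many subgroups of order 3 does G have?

4

|G| = 12 and 3 | 12, so subgroups of order 3 are possible by Lagrange.
The subgroups of order 3 are: {e, (1 2 3), (1 3 2)}; {e, (1 2 4), (1 4 2)}; {e, (1 3 4), (1 4 3)}; {e, (2 3 4), (2 4 3)}.
So G has 4 subgroups of order 3.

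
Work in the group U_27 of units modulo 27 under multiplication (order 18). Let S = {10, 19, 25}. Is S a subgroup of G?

The identity 1 ∉ S, so S is not a subgroup.

No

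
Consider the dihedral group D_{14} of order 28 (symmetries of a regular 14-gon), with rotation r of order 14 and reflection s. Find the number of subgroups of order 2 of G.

|G| = 28 and 2 | 28, so subgroups of order 2 are possible by Lagrange.
The subgroups of order 2 are: {e, r^10s}; {e, r^11s}; {e, r^12s}; {e, r^13s}; … (15 in all).
So G has 15 subgroups of order 2.

15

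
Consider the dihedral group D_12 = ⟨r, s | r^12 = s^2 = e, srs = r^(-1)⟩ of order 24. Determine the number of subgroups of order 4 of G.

|G| = 24 and 4 | 24, so subgroups of order 4 are possible by Lagrange.
The subgroups of order 4 are: {e, r^6, r^4s, r^10s}; {e, r^6, r^5s, r^11s}; {e, r^6, r^2s, r^8s}; {e, r^3, r^6, r^9}; … (7 in all).
So G has 7 subgroups of order 4.

7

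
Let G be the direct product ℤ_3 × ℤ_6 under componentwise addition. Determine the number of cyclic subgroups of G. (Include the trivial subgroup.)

10

Each element a generates a cyclic subgroup ⟨a⟩; distinct elements may generate the same one (a cyclic group of order d has φ(d) generators).
Cyclic subgroups by order — order 1: 1; order 2: 1; order 3: 4; order 6: 4.
Total: 10.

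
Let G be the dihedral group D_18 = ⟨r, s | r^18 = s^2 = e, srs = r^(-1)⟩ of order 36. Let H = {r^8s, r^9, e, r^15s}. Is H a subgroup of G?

Closure fails: r^9 · r^8s = r^17s ∉ H. So H is not a subgroup.

No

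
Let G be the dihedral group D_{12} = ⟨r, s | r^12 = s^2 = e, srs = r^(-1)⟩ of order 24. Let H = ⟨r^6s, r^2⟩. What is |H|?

12

|⟨r^6s⟩| = 2 and |⟨r^2⟩| = 6, so |H| is a multiple of lcm(2, 6) = 6 and divides |G| = 24.
Closing under the operation: H = {e, r^2, r^4, r^6, r^8, r^10, s, r^2s, r^4s, r^6s, r^8s, r^10s}, so |H| = 12.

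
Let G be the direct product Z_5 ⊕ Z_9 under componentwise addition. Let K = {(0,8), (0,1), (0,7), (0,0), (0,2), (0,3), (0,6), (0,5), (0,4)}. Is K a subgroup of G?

|K| = 9 divides |G| = 45, consistent with Lagrange.
K contains the identity, every element's inverse is in K, and K is closed under +: it is a subgroup.
In fact K = ⟨(0,1)⟩.

Yes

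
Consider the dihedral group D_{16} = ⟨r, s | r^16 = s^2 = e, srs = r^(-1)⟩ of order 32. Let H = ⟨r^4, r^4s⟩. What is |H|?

|⟨r^4⟩| = 4 and |⟨r^4s⟩| = 2, so |H| is a multiple of lcm(4, 2) = 4 and divides |G| = 32.
Closing under the operation: H = {e, r^4, r^8, r^12, s, r^4s, r^8s, r^12s}, so |H| = 8.

8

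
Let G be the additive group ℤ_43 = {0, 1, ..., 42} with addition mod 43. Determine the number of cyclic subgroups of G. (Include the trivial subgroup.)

Group the elements of G by the cyclic subgroup they generate; each cyclic subgroup of order d accounts for φ(d) elements.
Cyclic subgroups by order — order 1: 1; order 43: 1.
Total: 2.

2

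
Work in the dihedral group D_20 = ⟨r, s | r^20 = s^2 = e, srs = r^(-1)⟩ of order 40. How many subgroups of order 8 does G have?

5

|G| = 40 and 8 | 40, so subgroups of order 8 are possible by Lagrange.
The subgroups of order 8 are: {e, r^5, r^10, r^15, s, r^5s, r^10s, r^15s}; {e, r^5, r^10, r^15, rs, r^6s, r^11s, r^16s}; {e, r^5, r^10, r^15, r^2s, r^7s, r^12s, r^17s}; {e, r^5, r^10, r^15, r^3s, r^8s, r^13s, r^18s}; … (5 in all).
So G has 5 subgroups of order 8.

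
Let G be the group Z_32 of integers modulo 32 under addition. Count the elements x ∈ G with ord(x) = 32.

16

In a cyclic group of order 32, the number of elements of order d (for d | 32) is φ(d).
φ(32) = 16.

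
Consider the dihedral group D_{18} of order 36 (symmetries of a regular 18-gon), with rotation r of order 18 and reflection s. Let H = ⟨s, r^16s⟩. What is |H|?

|⟨s⟩| = 2 and |⟨r^16s⟩| = 2, so |H| is a multiple of lcm(2, 2) = 2 and divides |G| = 36.
Closing under the operation: H = {e, r^2, r^4, r^6, r^8, r^10, r^12, r^14, r^16, s, r^2s, r^4s, r^6s, r^8s, r^10s, r^12s, r^14s, r^16s}, so |H| = 18.

18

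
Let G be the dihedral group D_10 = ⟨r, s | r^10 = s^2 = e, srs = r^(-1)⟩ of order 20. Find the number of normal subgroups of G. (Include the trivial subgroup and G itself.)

G has 22 subgroups. Checking conjugation-invariance by order — order 1: 1/1 normal; order 2: 1/11 normal; order 4: 0/5 normal; order 5: 1/1 normal; order 10: 3/3 normal; order 20: 1/1 normal.
Total normal subgroups: 7.

7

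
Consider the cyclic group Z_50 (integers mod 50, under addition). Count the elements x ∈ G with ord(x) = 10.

4

In a cyclic group of order 50, the number of elements of order d (for d | 50) is φ(d).
φ(10) = 4.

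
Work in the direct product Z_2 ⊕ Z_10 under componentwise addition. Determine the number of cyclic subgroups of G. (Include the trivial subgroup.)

Each element a generates a cyclic subgroup ⟨a⟩; distinct elements may generate the same one (a cyclic group of order d has φ(d) generators).
Cyclic subgroups by order — order 1: 1; order 2: 3; order 5: 1; order 10: 3.
Total: 8.

8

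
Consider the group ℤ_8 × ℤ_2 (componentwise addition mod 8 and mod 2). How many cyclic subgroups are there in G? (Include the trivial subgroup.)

Group the elements of G by the cyclic subgroup they generate; each cyclic subgroup of order d accounts for φ(d) elements.
Cyclic subgroups by order — order 1: 1; order 2: 3; order 4: 2; order 8: 2.
Total: 8.

8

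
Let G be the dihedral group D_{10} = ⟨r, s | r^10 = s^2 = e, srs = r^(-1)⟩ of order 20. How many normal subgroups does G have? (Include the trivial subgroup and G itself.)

7

G has 22 subgroups. Checking conjugation-invariance by order — order 1: 1/1 normal; order 2: 1/11 normal; order 4: 0/5 normal; order 5: 1/1 normal; order 10: 3/3 normal; order 20: 1/1 normal.
Total normal subgroups: 7.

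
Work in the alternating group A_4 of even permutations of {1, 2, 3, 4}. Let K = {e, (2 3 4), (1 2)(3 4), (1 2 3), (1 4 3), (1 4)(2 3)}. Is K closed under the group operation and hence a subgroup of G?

(1 4 3) ∈ K but its inverse (1 3 4) ∉ K, so K is not a subgroup.

No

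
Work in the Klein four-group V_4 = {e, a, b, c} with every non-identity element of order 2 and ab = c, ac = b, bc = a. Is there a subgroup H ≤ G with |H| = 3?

3 does not divide |G| = 4, so by Lagrange no subgroup of order 3 exists.

No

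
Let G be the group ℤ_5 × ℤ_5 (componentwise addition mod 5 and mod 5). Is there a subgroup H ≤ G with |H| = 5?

Yes

5 | 25. A subgroup of order 5 is {(0,0), (0,1), (0,2), (0,3), (0,4)}.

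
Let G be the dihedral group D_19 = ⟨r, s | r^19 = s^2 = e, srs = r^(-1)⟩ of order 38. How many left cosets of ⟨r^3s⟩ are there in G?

|⟨r^3s⟩| = 2 and |G| = 38.
By Lagrange, [G : H] = |G|/|H| = 38/2 = 19.

19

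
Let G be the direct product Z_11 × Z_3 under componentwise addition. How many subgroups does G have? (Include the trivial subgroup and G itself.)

|G| = 33, so by Lagrange every subgroup order divides 33. Divisors: 1, 3, 11, 33.
Subgroups by order — order 1: 1; order 3: 1; order 11: 1; order 33: 1.
Total: 1 + 1 + 1 + 1 = 4.

4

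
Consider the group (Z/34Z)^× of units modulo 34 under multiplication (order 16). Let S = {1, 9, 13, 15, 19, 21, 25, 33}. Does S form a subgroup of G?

Yes

|S| = 8 divides |G| = 16, consistent with Lagrange.
S contains the identity, every element's inverse is in S, and S is closed under ·: it is a subgroup.
In fact S = ⟨9⟩.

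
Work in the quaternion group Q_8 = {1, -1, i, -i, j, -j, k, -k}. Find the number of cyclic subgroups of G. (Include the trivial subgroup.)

5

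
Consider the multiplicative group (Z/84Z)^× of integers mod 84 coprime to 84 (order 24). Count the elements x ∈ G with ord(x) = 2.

The elements of order 2 are: 13, 29, 41, 43, 55, 71, 83.
That's 7.

7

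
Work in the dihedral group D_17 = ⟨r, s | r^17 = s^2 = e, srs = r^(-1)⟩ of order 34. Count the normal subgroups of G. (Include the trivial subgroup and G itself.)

3

G has 20 subgroups. Checking conjugation-invariance by order — order 1: 1/1 normal; order 2: 0/17 normal; order 17: 1/1 normal; order 34: 1/1 normal.
Total normal subgroups: 3.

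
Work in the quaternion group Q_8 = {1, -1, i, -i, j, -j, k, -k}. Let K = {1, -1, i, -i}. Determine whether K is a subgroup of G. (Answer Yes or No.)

Yes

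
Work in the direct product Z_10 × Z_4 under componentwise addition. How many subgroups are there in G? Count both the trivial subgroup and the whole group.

16

|G| = 40, so by Lagrange every subgroup order divides 40. Divisors: 1, 2, 4, 5, 8, 10, 20, 40.
Subgroups by order — order 1: 1; order 2: 3; order 4: 3; order 5: 1; order 8: 1; order 10: 3; order 20: 3; order 40: 1.
Total: 1 + 3 + 3 + 1 + 1 + 3 + 3 + 1 = 16.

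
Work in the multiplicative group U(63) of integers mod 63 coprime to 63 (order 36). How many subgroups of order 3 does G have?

4

|G| = 36 and 3 | 36, so subgroups of order 3 are possible by Lagrange.
The subgroups of order 3 are: {1, 4, 16}; {1, 22, 43}; {1, 25, 58}; {1, 37, 46}.
So G has 4 subgroups of order 3.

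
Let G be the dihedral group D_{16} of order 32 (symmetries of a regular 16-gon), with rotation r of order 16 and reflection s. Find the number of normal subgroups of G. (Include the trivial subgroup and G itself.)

G has 36 subgroups. Checking conjugation-invariance by order — order 1: 1/1 normal; order 2: 1/17 normal; order 4: 1/9 normal; order 8: 1/5 normal; order 16: 3/3 normal; order 32: 1/1 normal.
Total normal subgroups: 8.

8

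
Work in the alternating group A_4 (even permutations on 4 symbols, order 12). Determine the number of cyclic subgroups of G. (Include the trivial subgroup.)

8

Group the elements of G by the cyclic subgroup they generate; each cyclic subgroup of order d accounts for φ(d) elements.
Cyclic subgroups by order — order 1: 1; order 2: 3; order 3: 4.
Total: 8.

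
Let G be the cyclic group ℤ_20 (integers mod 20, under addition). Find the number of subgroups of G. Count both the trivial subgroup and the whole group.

A cyclic group of order 20 has exactly one subgroup for each divisor of 20.
Divisors of 20: 1, 2, 4, 5, 10, 20.
So ℤ_20 has 6 subgroups.

6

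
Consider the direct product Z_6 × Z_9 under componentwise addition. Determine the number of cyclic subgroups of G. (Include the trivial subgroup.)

Group the elements of G by the cyclic subgroup they generate; each cyclic subgroup of order d accounts for φ(d) elements.
Cyclic subgroups by order — order 1: 1; order 2: 1; order 3: 4; order 6: 4; order 9: 3; order 18: 3.
Total: 16.

16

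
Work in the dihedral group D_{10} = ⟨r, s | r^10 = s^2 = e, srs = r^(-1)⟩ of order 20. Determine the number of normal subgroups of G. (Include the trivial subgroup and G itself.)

G has 22 subgroups. Checking conjugation-invariance by order — order 1: 1/1 normal; order 2: 1/11 normal; order 4: 0/5 normal; order 5: 1/1 normal; order 10: 3/3 normal; order 20: 1/1 normal.
Total normal subgroups: 7.

7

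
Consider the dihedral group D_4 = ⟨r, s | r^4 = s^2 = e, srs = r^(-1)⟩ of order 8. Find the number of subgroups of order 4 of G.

3

|G| = 8 and 4 | 8, so subgroups of order 4 are possible by Lagrange.
The subgroups of order 4 are: {e, r, r^2, r^3}; {e, r^2, s, r^2s}; {e, r^2, rs, r^3s}.
So G has 3 subgroups of order 4.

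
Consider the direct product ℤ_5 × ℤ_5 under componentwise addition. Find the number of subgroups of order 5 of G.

6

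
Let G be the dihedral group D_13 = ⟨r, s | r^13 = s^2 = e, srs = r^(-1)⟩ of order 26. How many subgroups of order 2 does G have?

|G| = 26 and 2 | 26, so subgroups of order 2 are possible by Lagrange.
The subgroups of order 2 are: {e, r^10s}; {e, r^11s}; {e, r^12s}; {e, r^2s}; … (13 in all).
So G has 13 subgroups of order 2.

13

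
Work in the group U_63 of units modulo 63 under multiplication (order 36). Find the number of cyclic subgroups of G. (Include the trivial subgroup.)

Each element a generates a cyclic subgroup ⟨a⟩; distinct elements may generate the same one (a cyclic group of order d has φ(d) generators).
Cyclic subgroups by order — order 1: 1; order 2: 3; order 3: 4; order 6: 12.
Total: 20.

20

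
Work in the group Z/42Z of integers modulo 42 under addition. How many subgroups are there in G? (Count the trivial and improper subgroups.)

8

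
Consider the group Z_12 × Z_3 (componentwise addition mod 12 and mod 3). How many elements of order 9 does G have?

0

An element (a,b) has order lcm(ord(a), ord(b)); count pairs with lcm equal to 9.
Enumerating gives 0 such elements.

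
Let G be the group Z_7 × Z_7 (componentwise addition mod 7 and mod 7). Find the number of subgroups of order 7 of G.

|G| = 49 and 7 | 49, so subgroups of order 7 are possible by Lagrange.
The subgroups of order 7 are: {(0,0), (0,1), (0,2), (0,3), (0,4), (0,5), (0,6)}; {(0,0), (1,0), (2,0), (3,0), (4,0), (5,0), (6,0)}; {(0,0), (1,1), (2,2), (3,3), (4,4), (5,5), (6,6)}; {(0,0), (1,2), (2,4), (3,6), (4,1), (5,3), (6,5)}; … (8 in all).
So G has 8 subgroups of order 7.

8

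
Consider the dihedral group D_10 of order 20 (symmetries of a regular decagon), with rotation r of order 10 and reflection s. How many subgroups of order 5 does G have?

|G| = 20 and 5 | 20, so subgroups of order 5 are possible by Lagrange.
The subgroups of order 5 are: {e, r^2, r^4, r^6, r^8}.
So G has 1 subgroup of order 5.

1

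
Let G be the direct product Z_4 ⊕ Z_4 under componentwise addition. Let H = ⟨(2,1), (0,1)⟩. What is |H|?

8

|⟨(2,1)⟩| = 4 and |⟨(0,1)⟩| = 4, so |H| is a multiple of lcm(4, 4) = 4 and divides |G| = 16.
Closing under the operation: H = {(0,0), (0,1), (0,2), (0,3), (2,0), (2,1), (2,2), (2,3)}, so |H| = 8.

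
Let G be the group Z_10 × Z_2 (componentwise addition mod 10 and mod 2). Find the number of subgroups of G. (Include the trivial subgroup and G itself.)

10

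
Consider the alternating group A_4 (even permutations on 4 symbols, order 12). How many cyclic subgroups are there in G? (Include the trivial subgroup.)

8

Group the elements of G by the cyclic subgroup they generate; each cyclic subgroup of order d accounts for φ(d) elements.
Cyclic subgroups by order — order 1: 1; order 2: 3; order 3: 4.
Total: 8.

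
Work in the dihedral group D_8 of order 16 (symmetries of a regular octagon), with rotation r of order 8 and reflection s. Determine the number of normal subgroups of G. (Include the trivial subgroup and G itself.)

G has 19 subgroups. Checking conjugation-invariance by order — order 1: 1/1 normal; order 2: 1/9 normal; order 4: 1/5 normal; order 8: 3/3 normal; order 16: 1/1 normal.
Total normal subgroups: 7.

7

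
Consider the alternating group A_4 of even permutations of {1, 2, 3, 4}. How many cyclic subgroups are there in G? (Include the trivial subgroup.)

Each element a generates a cyclic subgroup ⟨a⟩; distinct elements may generate the same one (a cyclic group of order d has φ(d) generators).
Cyclic subgroups by order — order 1: 1; order 2: 3; order 3: 4.
Total: 8.

8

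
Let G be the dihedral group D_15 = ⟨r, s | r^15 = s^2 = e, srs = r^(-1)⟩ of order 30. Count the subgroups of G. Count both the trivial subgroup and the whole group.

28

|G| = 30, so by Lagrange every subgroup order divides 30. Divisors: 1, 2, 3, 5, 6, 10, 15, 30.
Subgroups by order — order 1: 1; order 2: 15; order 3: 1; order 5: 1; order 6: 5; order 10: 3; order 15: 1; order 30: 1.
Total: 1 + 15 + 1 + 1 + 5 + 3 + 1 + 1 = 28.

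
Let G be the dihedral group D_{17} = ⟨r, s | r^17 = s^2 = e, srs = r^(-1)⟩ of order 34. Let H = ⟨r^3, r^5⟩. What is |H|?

17

|⟨r^3⟩| = 17 and |⟨r^5⟩| = 17, so |H| is a multiple of lcm(17, 17) = 17 and divides |G| = 34.
Closing under the operation: H = {e, r, r^2, r^3, r^4, r^5, r^6, r^7, r^8, r^9, r^10, r^11, r^12, r^13, r^14, r^15, r^16}, so |H| = 17.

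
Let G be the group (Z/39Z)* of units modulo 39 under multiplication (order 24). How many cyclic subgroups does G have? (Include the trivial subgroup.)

12

A cyclic subgroup of order d is generated by each of its φ(d) elements of order d, so the cyclic subgroups of order d number (#elements of order d)/φ(d).
Cyclic subgroups by order — order 1: 1; order 2: 3; order 3: 1; order 4: 2; order 6: 3; order 12: 2.
Total: 12.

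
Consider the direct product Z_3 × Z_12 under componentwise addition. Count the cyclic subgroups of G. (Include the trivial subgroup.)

A cyclic subgroup of order d is generated by each of its φ(d) elements of order d, so the cyclic subgroups of order d number (#elements of order d)/φ(d).
Cyclic subgroups by order — order 1: 1; order 2: 1; order 3: 4; order 4: 1; order 6: 4; order 12: 4.
Total: 15.

15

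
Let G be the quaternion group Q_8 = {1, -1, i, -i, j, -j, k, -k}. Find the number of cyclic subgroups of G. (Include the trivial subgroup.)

Each element a generates a cyclic subgroup ⟨a⟩; distinct elements may generate the same one (a cyclic group of order d has φ(d) generators).
Cyclic subgroups by order — order 1: 1; order 2: 1; order 4: 3.
Total: 5.

5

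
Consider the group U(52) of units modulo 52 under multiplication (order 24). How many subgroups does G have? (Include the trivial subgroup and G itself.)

|G| = 24, so by Lagrange every subgroup order divides 24. Divisors: 1, 2, 3, 4, 6, 8, 12, 24.
Subgroups by order — order 1: 1; order 2: 3; order 3: 1; order 4: 3; order 6: 3; order 8: 1; order 12: 3; order 24: 1.
Total: 1 + 3 + 1 + 3 + 3 + 1 + 3 + 1 = 16.

16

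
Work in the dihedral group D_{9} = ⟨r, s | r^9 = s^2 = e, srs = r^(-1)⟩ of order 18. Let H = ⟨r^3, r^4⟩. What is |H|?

|⟨r^3⟩| = 3 and |⟨r^4⟩| = 9, so |H| is a multiple of lcm(3, 9) = 9 and divides |G| = 18.
Closing under the operation: H = {e, r, r^2, r^3, r^4, r^5, r^6, r^7, r^8}, so |H| = 9.

9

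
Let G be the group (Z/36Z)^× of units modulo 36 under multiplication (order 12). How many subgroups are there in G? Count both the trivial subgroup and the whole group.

10

|G| = 12, so by Lagrange every subgroup order divides 12. Divisors: 1, 2, 3, 4, 6, 12.
Subgroups by order — order 1: 1; order 2: 3; order 3: 1; order 4: 1; order 6: 3; order 12: 1.
Total: 1 + 3 + 1 + 1 + 3 + 1 = 10.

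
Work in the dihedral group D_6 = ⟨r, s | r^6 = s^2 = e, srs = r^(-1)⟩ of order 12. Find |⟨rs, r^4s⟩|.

|⟨rs⟩| = 2 and |⟨r^4s⟩| = 2, so |H| is a multiple of lcm(2, 2) = 2 and divides |G| = 12.
Closing under the operation: H = {e, r^3, rs, r^4s}, so |H| = 4.

4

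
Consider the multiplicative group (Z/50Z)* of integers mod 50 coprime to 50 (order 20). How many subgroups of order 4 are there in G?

1

|G| = 20 and 4 | 20, so subgroups of order 4 are possible by Lagrange.
The subgroups of order 4 are: {1, 7, 43, 49}.
So G has 1 subgroup of order 4.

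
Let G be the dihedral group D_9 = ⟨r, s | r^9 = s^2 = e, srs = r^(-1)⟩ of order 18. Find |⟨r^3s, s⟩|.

6

|⟨r^3s⟩| = 2 and |⟨s⟩| = 2, so |H| is a multiple of lcm(2, 2) = 2 and divides |G| = 18.
Closing under the operation: H = {e, r^3, r^6, s, r^3s, r^6s}, so |H| = 6.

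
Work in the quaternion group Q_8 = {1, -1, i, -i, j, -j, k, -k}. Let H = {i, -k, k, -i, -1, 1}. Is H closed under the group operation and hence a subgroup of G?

|H| = 6 does not divide |G| = 8, so by Lagrange H is not a subgroup.

No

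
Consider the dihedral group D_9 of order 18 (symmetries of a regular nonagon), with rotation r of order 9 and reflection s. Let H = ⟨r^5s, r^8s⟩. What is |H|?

|⟨r^5s⟩| = 2 and |⟨r^8s⟩| = 2, so |H| is a multiple of lcm(2, 2) = 2 and divides |G| = 18.
Closing under the operation: H = {e, r^3, r^6, r^2s, r^5s, r^8s}, so |H| = 6.

6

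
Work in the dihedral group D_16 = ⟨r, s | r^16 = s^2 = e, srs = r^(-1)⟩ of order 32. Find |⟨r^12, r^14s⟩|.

8

|⟨r^12⟩| = 4 and |⟨r^14s⟩| = 2, so |H| is a multiple of lcm(4, 2) = 4 and divides |G| = 32.
Closing under the operation: H = {e, r^4, r^8, r^12, r^2s, r^6s, r^10s, r^14s}, so |H| = 8.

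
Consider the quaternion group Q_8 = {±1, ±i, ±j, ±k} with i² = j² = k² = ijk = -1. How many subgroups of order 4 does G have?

3

|G| = 8 and 4 | 8, so subgroups of order 4 are possible by Lagrange.
The subgroups of order 4 are: {1, -1, i, -i}; {1, -1, j, -j}; {1, -1, k, -k}.
So G has 3 subgroups of order 4.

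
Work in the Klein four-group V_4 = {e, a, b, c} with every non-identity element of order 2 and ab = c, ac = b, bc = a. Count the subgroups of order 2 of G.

3

|G| = 4 and 2 | 4, so subgroups of order 2 are possible by Lagrange.
The subgroups of order 2 are: {e, a}; {e, b}; {e, c}.
So G has 3 subgroups of order 2.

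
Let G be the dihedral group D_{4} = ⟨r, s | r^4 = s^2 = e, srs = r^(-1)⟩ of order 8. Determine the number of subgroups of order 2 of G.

|G| = 8 and 2 | 8, so subgroups of order 2 are possible by Lagrange.
The subgroups of order 2 are: {e, r^2}; {e, r^2s}; {e, r^3s}; {e, rs}; … (5 in all).
So G has 5 subgroups of order 2.

5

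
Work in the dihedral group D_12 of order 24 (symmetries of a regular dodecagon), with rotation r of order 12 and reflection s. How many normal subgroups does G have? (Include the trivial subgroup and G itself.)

G has 34 subgroups. Checking conjugation-invariance by order — order 1: 1/1 normal; order 2: 1/13 normal; order 3: 1/1 normal; order 4: 1/7 normal; order 6: 1/5 normal; order 8: 0/3 normal; order 12: 3/3 normal; order 24: 1/1 normal.
Total normal subgroups: 9.

9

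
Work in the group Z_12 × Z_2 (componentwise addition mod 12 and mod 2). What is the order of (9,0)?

4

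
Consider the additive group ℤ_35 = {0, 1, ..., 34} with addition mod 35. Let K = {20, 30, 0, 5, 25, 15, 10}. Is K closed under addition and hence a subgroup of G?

Yes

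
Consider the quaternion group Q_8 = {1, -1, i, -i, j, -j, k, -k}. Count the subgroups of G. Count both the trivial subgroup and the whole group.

|G| = 8, so by Lagrange every subgroup order divides 8. Divisors: 1, 2, 4, 8.
Subgroups by order — order 1: 1; order 2: 1; order 4: 3; order 8: 1.
Total: 1 + 1 + 3 + 1 = 6.

6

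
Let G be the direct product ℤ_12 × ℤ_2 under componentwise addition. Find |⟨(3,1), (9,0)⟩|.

8

|⟨(3,1)⟩| = 4 and |⟨(9,0)⟩| = 4, so |H| is a multiple of lcm(4, 4) = 4 and divides |G| = 24.
Closing under the operation: H = {(0,0), (0,1), (3,0), (3,1), (6,0), (6,1), (9,0), (9,1)}, so |H| = 8.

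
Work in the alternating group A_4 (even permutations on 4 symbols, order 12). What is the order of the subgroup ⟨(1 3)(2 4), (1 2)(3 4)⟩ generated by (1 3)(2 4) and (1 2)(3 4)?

|⟨(1 3)(2 4)⟩| = 2 and |⟨(1 2)(3 4)⟩| = 2, so |H| is a multiple of lcm(2, 2) = 2 and divides |G| = 12.
Closing under the operation: H = {e, (1 2)(3 4), (1 3)(2 4), (1 4)(2 3)}, so |H| = 4.

4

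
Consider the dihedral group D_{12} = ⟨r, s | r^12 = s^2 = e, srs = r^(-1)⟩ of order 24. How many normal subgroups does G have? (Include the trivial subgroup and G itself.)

G has 34 subgroups. Checking conjugation-invariance by order — order 1: 1/1 normal; order 2: 1/13 normal; order 3: 1/1 normal; order 4: 1/7 normal; order 6: 1/5 normal; order 8: 0/3 normal; order 12: 3/3 normal; order 24: 1/1 normal.
Total normal subgroups: 9.

9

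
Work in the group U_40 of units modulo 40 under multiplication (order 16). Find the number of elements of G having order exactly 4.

8

The elements of order 4 are: 3, 7, 13, 17, 23, 27, 33, 37.
That's 8.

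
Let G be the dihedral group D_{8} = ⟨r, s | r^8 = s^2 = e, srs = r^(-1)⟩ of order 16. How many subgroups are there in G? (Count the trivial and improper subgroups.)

|G| = 16, so by Lagrange every subgroup order divides 16. Divisors: 1, 2, 4, 8, 16.
Subgroups by order — order 1: 1; order 2: 9; order 4: 5; order 8: 3; order 16: 1.
Total: 1 + 9 + 5 + 3 + 1 = 19.

19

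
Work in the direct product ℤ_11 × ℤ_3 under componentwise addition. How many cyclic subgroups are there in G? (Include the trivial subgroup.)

4

A cyclic subgroup of order d is generated by each of its φ(d) elements of order d, so the cyclic subgroups of order d number (#elements of order d)/φ(d).
Cyclic subgroups by order — order 1: 1; order 3: 1; order 11: 1; order 33: 1.
Total: 4.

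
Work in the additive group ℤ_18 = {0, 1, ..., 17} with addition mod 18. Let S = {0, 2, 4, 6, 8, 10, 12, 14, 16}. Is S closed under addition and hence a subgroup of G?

|S| = 9 divides |G| = 18, consistent with Lagrange.
S contains the identity, every element's inverse is in S, and S is closed under +: it is a subgroup.
In fact S = ⟨2⟩.

Yes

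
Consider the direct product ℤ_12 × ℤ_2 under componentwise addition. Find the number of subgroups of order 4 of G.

|G| = 24 and 4 | 24, so subgroups of order 4 are possible by Lagrange.
The subgroups of order 4 are: {(0,0), (0,1), (6,0), (6,1)}; {(0,0), (3,0), (6,0), (9,0)}; {(0,0), (3,1), (6,0), (9,1)}.
So G has 3 subgroups of order 4.

3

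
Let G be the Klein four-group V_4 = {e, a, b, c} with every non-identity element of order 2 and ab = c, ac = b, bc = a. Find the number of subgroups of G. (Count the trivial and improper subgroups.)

|G| = 4, so by Lagrange every subgroup order divides 4. Divisors: 1, 2, 4.
Subgroups by order — order 1: 1; order 2: 3; order 4: 1.
Total: 1 + 3 + 1 = 5.

5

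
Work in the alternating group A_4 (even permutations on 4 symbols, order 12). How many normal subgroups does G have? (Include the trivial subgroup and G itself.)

G has 10 subgroups. Checking conjugation-invariance by order — order 1: 1/1 normal; order 2: 0/3 normal; order 3: 0/4 normal; order 4: 1/1 normal; order 12: 1/1 normal.
Total normal subgroups: 3.

3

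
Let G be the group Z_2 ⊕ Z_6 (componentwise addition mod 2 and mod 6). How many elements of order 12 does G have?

0

An element (a,b) has order lcm(ord(a), ord(b)); count pairs with lcm equal to 12.
Enumerating gives 0 such elements.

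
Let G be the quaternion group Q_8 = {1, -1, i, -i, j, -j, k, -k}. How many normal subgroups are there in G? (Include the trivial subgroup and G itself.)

G has 6 subgroups. Checking conjugation-invariance by order — order 1: 1/1 normal; order 2: 1/1 normal; order 4: 3/3 normal; order 8: 1/1 normal.
Total normal subgroups: 6.

6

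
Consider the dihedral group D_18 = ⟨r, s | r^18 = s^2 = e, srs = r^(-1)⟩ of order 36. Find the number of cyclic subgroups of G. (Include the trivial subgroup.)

Each element a generates a cyclic subgroup ⟨a⟩; distinct elements may generate the same one (a cyclic group of order d has φ(d) generators).
Cyclic subgroups by order — order 1: 1; order 2: 19; order 3: 1; order 6: 1; order 9: 1; order 18: 1.
Total: 24.

24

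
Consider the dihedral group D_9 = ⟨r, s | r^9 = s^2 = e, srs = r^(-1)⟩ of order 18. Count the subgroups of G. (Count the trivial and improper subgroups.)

|G| = 18, so by Lagrange every subgroup order divides 18. Divisors: 1, 2, 3, 6, 9, 18.
Subgroups by order — order 1: 1; order 2: 9; order 3: 1; order 6: 3; order 9: 1; order 18: 1.
Total: 1 + 9 + 1 + 3 + 1 + 1 = 16.

16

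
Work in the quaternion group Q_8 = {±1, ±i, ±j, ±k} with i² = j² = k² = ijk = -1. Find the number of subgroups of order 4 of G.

|G| = 8 and 4 | 8, so subgroups of order 4 are possible by Lagrange.
The subgroups of order 4 are: {1, -1, i, -i}; {1, -1, j, -j}; {1, -1, k, -k}.
So G has 3 subgroups of order 4.

3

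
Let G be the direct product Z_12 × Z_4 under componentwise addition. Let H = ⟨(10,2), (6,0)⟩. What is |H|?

|⟨(10,2)⟩| = 6 and |⟨(6,0)⟩| = 2, so |H| is a multiple of lcm(6, 2) = 6 and divides |G| = 48.
Closing under the operation: H = {(0,0), (0,2), (2,0), (2,2), (4,0), (4,2), (6,0), (6,2), (8,0), (8,2), (10,0), (10,2)}, so |H| = 12.

12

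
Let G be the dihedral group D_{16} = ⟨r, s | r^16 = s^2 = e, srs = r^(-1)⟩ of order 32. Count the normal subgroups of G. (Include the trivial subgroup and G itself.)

G has 36 subgroups. Checking conjugation-invariance by order — order 1: 1/1 normal; order 2: 1/17 normal; order 4: 1/9 normal; order 8: 1/5 normal; order 16: 3/3 normal; order 32: 1/1 normal.
Total normal subgroups: 8.

8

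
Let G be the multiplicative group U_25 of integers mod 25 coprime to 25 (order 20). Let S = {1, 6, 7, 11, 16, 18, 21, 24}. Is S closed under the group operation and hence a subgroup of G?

|S| = 8 does not divide |G| = 20, so by Lagrange S is not a subgroup.

No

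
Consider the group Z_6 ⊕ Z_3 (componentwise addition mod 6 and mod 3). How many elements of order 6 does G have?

8

An element (a,b) has order lcm(ord(a), ord(b)); count pairs with lcm equal to 6.
Enumerating gives 8 such elements.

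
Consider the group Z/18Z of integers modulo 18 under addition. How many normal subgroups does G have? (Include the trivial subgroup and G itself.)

G is abelian, so every subgroup is normal.
G has 6 subgroups in total, hence 6 normal subgroups.

6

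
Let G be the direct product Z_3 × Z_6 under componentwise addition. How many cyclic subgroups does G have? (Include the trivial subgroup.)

Each element a generates a cyclic subgroup ⟨a⟩; distinct elements may generate the same one (a cyclic group of order d has φ(d) generators).
Cyclic subgroups by order — order 1: 1; order 2: 1; order 3: 4; order 6: 4.
Total: 10.

10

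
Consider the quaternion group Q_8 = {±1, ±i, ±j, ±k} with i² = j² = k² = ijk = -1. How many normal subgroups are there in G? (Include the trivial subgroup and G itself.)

G has 6 subgroups. Checking conjugation-invariance by order — order 1: 1/1 normal; order 2: 1/1 normal; order 4: 3/3 normal; order 8: 1/1 normal.
Total normal subgroups: 6.

6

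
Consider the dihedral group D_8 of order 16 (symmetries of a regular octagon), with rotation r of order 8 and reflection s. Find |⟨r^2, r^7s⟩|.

8

|⟨r^2⟩| = 4 and |⟨r^7s⟩| = 2, so |H| is a multiple of lcm(4, 2) = 4 and divides |G| = 16.
Closing under the operation: H = {e, r^2, r^4, r^6, rs, r^3s, r^5s, r^7s}, so |H| = 8.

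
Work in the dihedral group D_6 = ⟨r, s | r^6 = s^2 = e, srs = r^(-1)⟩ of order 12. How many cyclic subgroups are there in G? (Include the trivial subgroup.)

A cyclic subgroup of order d is generated by each of its φ(d) elements of order d, so the cyclic subgroups of order d number (#elements of order d)/φ(d).
Cyclic subgroups by order — order 1: 1; order 2: 7; order 3: 1; order 6: 1.
Total: 10.

10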